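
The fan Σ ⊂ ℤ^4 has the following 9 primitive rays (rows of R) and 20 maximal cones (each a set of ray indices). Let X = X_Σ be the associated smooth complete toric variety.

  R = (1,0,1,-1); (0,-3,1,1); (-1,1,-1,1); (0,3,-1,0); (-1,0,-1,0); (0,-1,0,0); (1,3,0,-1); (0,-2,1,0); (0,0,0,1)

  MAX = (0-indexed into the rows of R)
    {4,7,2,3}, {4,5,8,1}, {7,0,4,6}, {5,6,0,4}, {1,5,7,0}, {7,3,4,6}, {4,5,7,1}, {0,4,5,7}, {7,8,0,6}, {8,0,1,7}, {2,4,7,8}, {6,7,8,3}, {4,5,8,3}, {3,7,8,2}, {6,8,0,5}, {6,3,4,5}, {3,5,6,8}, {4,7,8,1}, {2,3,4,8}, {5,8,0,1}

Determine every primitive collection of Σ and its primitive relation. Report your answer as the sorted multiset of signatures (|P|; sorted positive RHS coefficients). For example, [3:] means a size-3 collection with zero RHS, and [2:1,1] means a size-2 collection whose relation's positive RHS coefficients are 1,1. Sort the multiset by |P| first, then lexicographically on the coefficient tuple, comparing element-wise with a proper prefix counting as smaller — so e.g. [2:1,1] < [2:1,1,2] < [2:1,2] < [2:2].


Minimal non-faces — 14 found among 9 rays, 20 max cones:

  • {0,3}:  v_{0} + v_{3} = v_{6} — sig = [2:1]
  • {1,3}:  v_{1} + v_{3} = v_{8} — sig = [2:1]
  • {0,2}:  v_{0} + v_{2} = v_{3} + v_{7} — sig = [2:1,1]
  • {1,6}:  v_{1} + v_{6} = v_{0} + v_{8} — sig = [2:1,1]
  • {2,5}:  v_{2} + v_{5} = v_{4} + v_{8} — sig = [2:1,1]
  • {1,2}:  v_{1} + v_{2} = v_{4} + v_{7} + 2·v_{8} — sig = [2:1,1,2]
  • {2,6}:  v_{2} + v_{6} = 2·v_{3} + v_{7} — sig = [2:1,2]
  • {0,4,8}:  v_{0} + v_{4} + v_{8} = 0 — sig = [3:]
  • {3,5,7}:  v_{3} + v_{5} + v_{7} = 0 — sig = [3:]
  • {4,6,8}:  v_{4} + v_{6} + v_{8} = v_{3} — sig = [3:1]
  • {5,6,7}:  v_{5} + v_{6} + v_{7} = v_{0} — sig = [3:1]
  • {5,7,8}:  v_{5} + v_{7} + v_{8} = v_{1} — sig = [3:1]
  • {0,1,4}:  v_{0} + v_{1} + v_{4} = v_{5} + v_{7} — sig = [3:1,1]
  • {3,4,7,8}:  v_{3} + v_{4} + v_{7} + v_{8} = v_{2} — sig = [4:1]

Hence PRS(X_Σ) =
    [2:1]
    [2:1]
    [2:1,1]
    [2:1,1]
    [2:1,1]
    [2:1,1,2]
    [2:1,2]
    [3:]
    [3:]
    [3:1]
    [3:1]
    [3:1]
    [3:1,1]
    [4:1]


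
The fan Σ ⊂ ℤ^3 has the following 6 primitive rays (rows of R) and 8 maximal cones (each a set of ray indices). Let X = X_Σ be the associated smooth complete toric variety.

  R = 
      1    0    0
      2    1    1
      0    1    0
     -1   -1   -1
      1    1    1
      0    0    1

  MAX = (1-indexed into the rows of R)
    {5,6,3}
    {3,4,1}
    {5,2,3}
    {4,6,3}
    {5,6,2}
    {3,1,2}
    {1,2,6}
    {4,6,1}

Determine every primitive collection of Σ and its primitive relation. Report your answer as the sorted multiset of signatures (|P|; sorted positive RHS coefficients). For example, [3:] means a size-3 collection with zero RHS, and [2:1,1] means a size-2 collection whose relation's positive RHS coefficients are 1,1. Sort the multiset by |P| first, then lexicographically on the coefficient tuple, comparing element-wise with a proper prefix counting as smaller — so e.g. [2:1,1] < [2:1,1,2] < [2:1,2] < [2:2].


The 5 primitive collections of Σ (r=6, n=3):

  • {4,5}:  v_{4} + v_{5} = 0  so sig = [2:]
  • {1,5}:  v_{1} + v_{5} = v_{2}  so sig = [2:1]
  • {2,4}:  v_{2} + v_{4} = v_{1}  so sig = [2:1]
  • {1,3,6}:  v_{1} + v_{3} + v_{6} = v_{5}  so sig = [3:1]
  • {2,3,6}:  v_{2} + v_{3} + v_{6} = 2·v_{5}  so sig = [3:2]

Signatures (|P|; sorted positive RHS coefficients), sorted:
{ [2:],  [2:1] ×2,  [3:1],  [3:2] }


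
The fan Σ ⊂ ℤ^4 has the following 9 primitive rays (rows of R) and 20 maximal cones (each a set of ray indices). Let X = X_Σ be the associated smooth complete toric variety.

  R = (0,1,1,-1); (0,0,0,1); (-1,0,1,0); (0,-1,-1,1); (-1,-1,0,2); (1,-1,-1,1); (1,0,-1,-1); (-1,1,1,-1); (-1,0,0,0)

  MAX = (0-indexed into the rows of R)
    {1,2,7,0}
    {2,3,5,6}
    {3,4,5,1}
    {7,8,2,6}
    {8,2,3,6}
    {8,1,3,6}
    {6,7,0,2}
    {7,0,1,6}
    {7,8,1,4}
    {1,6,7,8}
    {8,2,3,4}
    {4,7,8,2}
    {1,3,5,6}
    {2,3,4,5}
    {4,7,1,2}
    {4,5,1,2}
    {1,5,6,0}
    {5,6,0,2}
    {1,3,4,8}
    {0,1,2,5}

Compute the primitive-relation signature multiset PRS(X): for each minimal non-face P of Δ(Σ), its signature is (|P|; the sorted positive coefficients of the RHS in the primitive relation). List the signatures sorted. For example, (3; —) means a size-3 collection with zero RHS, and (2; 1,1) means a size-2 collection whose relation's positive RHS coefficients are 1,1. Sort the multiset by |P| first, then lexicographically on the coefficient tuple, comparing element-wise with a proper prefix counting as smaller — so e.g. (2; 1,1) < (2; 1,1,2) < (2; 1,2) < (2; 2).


10 collections generate NE(X_Σ); each relation:

  • {0,3}:  v_{0} + v_{3} = 0  ⟹  sig = (2; —)
  • {5,7}:  v_{5} + v_{7} = 0  ⟹  sig = (2; —)
  • {0,8}:  v_{0} + v_{8} = v_{7}  ⟹  sig = (2; 1)
  • {3,7}:  v_{3} + v_{7} = v_{8}  ⟹  sig = (2; 1)
  • {4,6}:  v_{4} + v_{6} = v_{3}  ⟹  sig = (2; 1)
  • {5,8}:  v_{5} + v_{8} = v_{3}  ⟹  sig = (2; 1)
  • {0,4}:  v_{0} + v_{4} = v_{1} + v_{2}  ⟹  sig = (2; 1,1)
  • {1,2,6}:  v_{1} + v_{2} + v_{6} = 0  ⟹  sig = (3; —)
  • {1,2,3}:  v_{1} + v_{2} + v_{3} = v_{4}  ⟹  sig = (3; 1)
  • {1,2,8}:  v_{1} + v_{2} + v_{8} = v_{4} + v_{7}  ⟹  sig = (3; 1,1)

so the primitive-relation signature multiset is
[(2; —), (2; —), (2; 1), (2; 1), (2; 1), (2; 1), (2; 1,1), (3; —), (3; 1), (3; 1,1)]


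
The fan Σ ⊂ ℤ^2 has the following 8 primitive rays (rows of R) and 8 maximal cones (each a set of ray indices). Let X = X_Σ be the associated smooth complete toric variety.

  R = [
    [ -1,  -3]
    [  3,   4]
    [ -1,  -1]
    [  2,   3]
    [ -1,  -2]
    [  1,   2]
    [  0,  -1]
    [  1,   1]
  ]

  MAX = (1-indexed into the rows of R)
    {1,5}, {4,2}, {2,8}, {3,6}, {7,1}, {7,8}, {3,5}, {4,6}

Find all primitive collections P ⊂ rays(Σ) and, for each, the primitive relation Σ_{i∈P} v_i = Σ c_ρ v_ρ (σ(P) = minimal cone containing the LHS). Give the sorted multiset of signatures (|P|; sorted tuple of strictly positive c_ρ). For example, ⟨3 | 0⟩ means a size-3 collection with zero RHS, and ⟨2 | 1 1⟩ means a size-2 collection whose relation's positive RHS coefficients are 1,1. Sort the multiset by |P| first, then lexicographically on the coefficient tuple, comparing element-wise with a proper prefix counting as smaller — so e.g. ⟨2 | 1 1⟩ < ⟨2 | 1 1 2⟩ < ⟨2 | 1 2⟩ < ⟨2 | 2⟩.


Primitive collections (20):

  • {3,8}:  v_{3} + v_{8} = 0  so sig = ⟨2 | 0⟩
  • {5,6}:  v_{5} + v_{6} = 0  so sig = ⟨2 | 0⟩
  • {1,6}:  v_{1} + v_{6} = v_{7}  so sig = ⟨2 | 1⟩
  • {2,3}:  v_{2} + v_{3} = v_{4}  so sig = ⟨2 | 1⟩
  • {3,4}:  v_{3} + v_{4} = v_{6}  so sig = ⟨2 | 1⟩
  • {3,7}:  v_{3} + v_{7} = v_{5}  so sig = ⟨2 | 1⟩
  • {4,5}:  v_{4} + v_{5} = v_{8}  so sig = ⟨2 | 1⟩
  • {4,8}:  v_{4} + v_{8} = v_{2}  so sig = ⟨2 | 1⟩
  • {5,7}:  v_{5} + v_{7} = v_{1}  so sig = ⟨2 | 1⟩
  • {5,8}:  v_{5} + v_{8} = v_{7}  so sig = ⟨2 | 1⟩
  • {6,7}:  v_{6} + v_{7} = v_{8}  so sig = ⟨2 | 1⟩
  • {6,8}:  v_{6} + v_{8} = v_{4}  so sig = ⟨2 | 1⟩
  • {1,4}:  v_{1} + v_{4} = v_{7} + v_{8}  so sig = ⟨2 | 1 1⟩
  • {1,2}:  v_{1} + v_{2} = v_{7} + 2·v_{8}  so sig = ⟨2 | 1 2⟩
  • {1,3}:  v_{1} + v_{3} = 2·v_{5}  so sig = ⟨2 | 2⟩
  • {1,8}:  v_{1} + v_{8} = 2·v_{7}  so sig = ⟨2 | 2⟩
  • {2,5}:  v_{2} + v_{5} = 2·v_{8}  so sig = ⟨2 | 2⟩
  • {2,6}:  v_{2} + v_{6} = 2·v_{4}  so sig = ⟨2 | 2⟩
  • {4,7}:  v_{4} + v_{7} = 2·v_{8}  so sig = ⟨2 | 2⟩
  • {2,7}:  v_{2} + v_{7} = 3·v_{8}  so sig = ⟨2 | 3⟩

Hence PRS(X_Σ) =
{ ⟨2 | 0⟩ ×2,  ⟨2 | 1⟩ ×10,  ⟨2 | 1 1⟩,  ⟨2 | 1 2⟩,  ⟨2 | 2⟩ ×5,  ⟨2 | 3⟩ }


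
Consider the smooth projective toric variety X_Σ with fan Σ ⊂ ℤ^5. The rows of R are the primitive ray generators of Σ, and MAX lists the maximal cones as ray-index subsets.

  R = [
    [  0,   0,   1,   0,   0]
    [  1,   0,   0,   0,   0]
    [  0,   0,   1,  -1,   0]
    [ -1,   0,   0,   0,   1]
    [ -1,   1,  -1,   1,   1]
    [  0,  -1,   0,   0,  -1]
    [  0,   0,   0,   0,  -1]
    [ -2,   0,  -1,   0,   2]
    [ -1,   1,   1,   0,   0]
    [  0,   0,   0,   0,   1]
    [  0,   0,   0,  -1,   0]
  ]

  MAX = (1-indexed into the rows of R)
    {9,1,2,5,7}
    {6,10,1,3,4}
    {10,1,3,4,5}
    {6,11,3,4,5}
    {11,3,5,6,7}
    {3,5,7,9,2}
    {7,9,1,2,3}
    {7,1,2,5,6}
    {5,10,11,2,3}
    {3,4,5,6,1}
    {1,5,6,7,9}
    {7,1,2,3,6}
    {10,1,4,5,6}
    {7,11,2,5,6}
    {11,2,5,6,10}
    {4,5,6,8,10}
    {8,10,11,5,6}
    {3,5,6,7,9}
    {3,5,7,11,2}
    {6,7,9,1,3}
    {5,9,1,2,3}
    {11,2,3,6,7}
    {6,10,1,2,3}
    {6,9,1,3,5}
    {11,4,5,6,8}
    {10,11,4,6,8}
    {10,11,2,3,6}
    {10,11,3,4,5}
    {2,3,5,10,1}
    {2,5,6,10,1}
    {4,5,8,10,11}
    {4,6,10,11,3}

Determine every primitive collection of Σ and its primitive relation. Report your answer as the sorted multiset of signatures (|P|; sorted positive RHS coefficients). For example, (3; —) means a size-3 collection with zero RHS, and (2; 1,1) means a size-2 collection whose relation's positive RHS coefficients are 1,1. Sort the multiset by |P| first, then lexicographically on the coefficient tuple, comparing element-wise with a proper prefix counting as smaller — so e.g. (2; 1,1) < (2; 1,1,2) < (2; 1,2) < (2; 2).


17 collections generate NE(X_Σ); each relation:

  P = {7,10}:  v_{7} + v_{10} = 0  →  sig = (2; —)
  P = {1,11}:  v_{1} + v_{11} = v_{3}  →  sig = (2; 1)
  P = {2,4}:  v_{2} + v_{4} = v_{10}  →  sig = (2; 1)
  P = {4,7}:  v_{4} + v_{7} = v_{3} + v_{5} + v_{6}  →  sig = (2; 1,1,1)
  P = {9,10}:  v_{9} + v_{10} = v_{1} + v_{3} + v_{5}  →  sig = (2; 1,1,1)
  P = {7,8}:  v_{7} + v_{8} = v_{4} + v_{5} + v_{6} + v_{11}  →  sig = (2; 1,1,1,1)
  P = {2,8}:  v_{2} + v_{8} = v_{5} + v_{6} + 2·v_{10} + v_{11}  →  sig = (2; 1,1,1,2)
  P = {9,11}:  v_{9} + v_{11} = 2·v_{3} + v_{5} + v_{7}  →  sig = (2; 1,1,2)
  P = {4,9}:  v_{4} + v_{9} = v_{1} + 2·v_{3} + 2·v_{5} + v_{6}  →  sig = (2; 1,1,2,2)
  P = {8,9}:  v_{8} + v_{9} = 2·v_{3} + v_{4} + 2·v_{5} + v_{6}  →  sig = (2; 1,1,2,2)
  P = {3,8}:  v_{3} + v_{8} = 2·v_{4} + v_{11}  →  sig = (2; 1,2)
  P = {1,8}:  v_{1} + v_{8} = 2·v_{4}  →  sig = (2; 2)
  P = {2,6,9}:  v_{2} + v_{6} + v_{9} = v_{1} + v_{7}  →  sig = (3; 1,1)
  P = {2,3,5,6}:  v_{2} + v_{3} + v_{5} + v_{6} = 0  →  sig = (4; —)
  P = {1,3,5,7}:  v_{1} + v_{3} + v_{5} + v_{7} = v_{9}  →  sig = (4; 1)
  P = {3,5,6,10}:  v_{3} + v_{5} + v_{6} + v_{10} = v_{4}  →  sig = (4; 1)
  P = {4,5,6,10,11}:  v_{4} + v_{5} + v_{6} + v_{10} + v_{11} = v_{8}  →  sig = (5; 1)

Hence PRS(X_Σ) =
    (2; —)
    (2; 1)
    (2; 1)
    (2; 1,1,1)
    (2; 1,1,1)
    (2; 1,1,1,1)
    (2; 1,1,1,2)
    (2; 1,1,2)
    (2; 1,1,2,2)
    (2; 1,1,2,2)
    (2; 1,2)
    (2; 2)
    (3; 1,1)
    (4; —)
    (4; 1)
    (4; 1)
    (5; 1)


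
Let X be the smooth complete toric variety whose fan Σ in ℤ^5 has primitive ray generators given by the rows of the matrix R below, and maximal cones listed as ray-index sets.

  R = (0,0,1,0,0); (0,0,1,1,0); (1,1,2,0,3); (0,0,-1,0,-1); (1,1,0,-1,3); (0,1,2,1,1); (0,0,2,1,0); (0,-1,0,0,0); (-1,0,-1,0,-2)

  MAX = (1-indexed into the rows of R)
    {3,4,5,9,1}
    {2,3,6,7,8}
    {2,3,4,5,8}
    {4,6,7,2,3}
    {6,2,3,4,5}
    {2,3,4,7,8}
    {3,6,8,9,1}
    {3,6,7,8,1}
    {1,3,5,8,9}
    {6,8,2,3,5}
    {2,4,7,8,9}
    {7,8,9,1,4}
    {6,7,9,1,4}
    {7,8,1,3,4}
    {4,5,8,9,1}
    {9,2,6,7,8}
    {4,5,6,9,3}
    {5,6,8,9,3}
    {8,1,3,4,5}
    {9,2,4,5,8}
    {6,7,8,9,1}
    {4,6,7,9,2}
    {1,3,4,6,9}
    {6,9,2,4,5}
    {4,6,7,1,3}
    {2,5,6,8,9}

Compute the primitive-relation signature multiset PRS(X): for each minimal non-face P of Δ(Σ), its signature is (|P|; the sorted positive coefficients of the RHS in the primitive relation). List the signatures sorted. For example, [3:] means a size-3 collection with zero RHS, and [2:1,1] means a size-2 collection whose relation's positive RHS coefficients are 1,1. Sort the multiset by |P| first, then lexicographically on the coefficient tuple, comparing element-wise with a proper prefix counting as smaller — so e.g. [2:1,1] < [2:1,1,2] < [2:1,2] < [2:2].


Σ has 7 primitive collections:

  P={1,2}:  v_{1} + v_{2} = v_{7}  ⟹  sig = [2:1]
  P={5,7}:  v_{5} + v_{7} = v_{3}  ⟹  sig = [2:1]
  P={2,3,9}:  v_{2} + v_{3} + v_{9} = v_{6}  ⟹  sig = [3:1]
  P={4,6,8}:  v_{4} + v_{6} + v_{8} = v_{2}  ⟹  sig = [3:1]
  P={3,7,9}:  v_{3} + v_{7} + v_{9} = v_{1} + v_{6}  ⟹  sig = [3:1,1]
  P={1,5,6}:  v_{1} + v_{5} + v_{6} = 2·v_{3} + v_{9}  ⟹  sig = [3:1,2]
  P={3,4,8,9}:  v_{3} + v_{4} + v_{8} + v_{9} = 0  ⟹  sig = [4:]

Signatures (|P|; sorted positive RHS coefficients), sorted:
[[2:1], [2:1], [3:1], [3:1], [3:1,1], [3:1,2], [4:]]


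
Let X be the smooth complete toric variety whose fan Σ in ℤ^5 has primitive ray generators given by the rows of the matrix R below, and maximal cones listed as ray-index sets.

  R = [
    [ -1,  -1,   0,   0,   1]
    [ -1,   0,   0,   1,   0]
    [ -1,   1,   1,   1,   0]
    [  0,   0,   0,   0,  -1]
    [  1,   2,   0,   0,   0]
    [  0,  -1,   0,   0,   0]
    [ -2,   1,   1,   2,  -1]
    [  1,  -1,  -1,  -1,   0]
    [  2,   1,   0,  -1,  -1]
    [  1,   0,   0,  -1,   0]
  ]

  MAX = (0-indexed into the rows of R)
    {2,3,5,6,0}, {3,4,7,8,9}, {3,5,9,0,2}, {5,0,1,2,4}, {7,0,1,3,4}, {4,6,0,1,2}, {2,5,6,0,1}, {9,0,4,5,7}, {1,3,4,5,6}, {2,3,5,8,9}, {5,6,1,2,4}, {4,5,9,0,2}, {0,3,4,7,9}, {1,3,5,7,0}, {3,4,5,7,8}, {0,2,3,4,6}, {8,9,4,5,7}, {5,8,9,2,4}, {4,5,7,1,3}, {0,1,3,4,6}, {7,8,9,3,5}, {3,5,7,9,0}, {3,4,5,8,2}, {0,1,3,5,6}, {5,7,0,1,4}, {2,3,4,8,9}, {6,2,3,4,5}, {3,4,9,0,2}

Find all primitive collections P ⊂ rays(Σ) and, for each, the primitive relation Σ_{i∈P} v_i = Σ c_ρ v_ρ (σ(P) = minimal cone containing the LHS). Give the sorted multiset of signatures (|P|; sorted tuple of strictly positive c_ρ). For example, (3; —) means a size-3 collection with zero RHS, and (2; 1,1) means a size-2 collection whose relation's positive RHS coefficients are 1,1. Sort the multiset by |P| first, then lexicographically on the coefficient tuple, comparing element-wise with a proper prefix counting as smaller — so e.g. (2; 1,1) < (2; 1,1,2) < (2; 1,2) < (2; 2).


Σ has 11 primitive collections:

  P = {1,9}:  v_{1} + v_{9} = 0  →  sig = (2; —)
  P = {2,7}:  v_{2} + v_{7} = 0  →  sig = (2; —)
  P = {0,8}:  v_{0} + v_{8} = v_{9}  →  sig = (2; 1)
  P = {6,7}:  v_{6} + v_{7} = v_{1} + v_{3}  →  sig = (2; 1,1)
  P = {6,9}:  v_{6} + v_{9} = v_{2} + v_{3}  →  sig = (2; 1,1)
  P = {1,8}:  v_{1} + v_{8} = v_{3} + v_{4} + v_{5}  →  sig = (2; 1,1,1)
  P = {6,8}:  v_{6} + v_{8} = v_{2} + 2·v_{3} + v_{4} + v_{5}  →  sig = (2; 1,1,1,2)
  P = {1,2,3}:  v_{1} + v_{2} + v_{3} = v_{6}  →  sig = (3; 1)
  P = {0,3,4,5}:  v_{0} + v_{3} + v_{4} + v_{5} = 0  →  sig = (4; —)
  P = {3,4,5,9}:  v_{3} + v_{4} + v_{5} + v_{9} = v_{8}  →  sig = (4; 1)
  P = {0,4,5,6}:  v_{0} + v_{4} + v_{5} + v_{6} = v_{1} + v_{2}  →  sig = (4; 1,1)

so the primitive-relation signature multiset is
    (2; —)
    (2; —)
    (2; 1)
    (2; 1,1)
    (2; 1,1)
    (2; 1,1,1)
    (2; 1,1,1,2)
    (3; 1)
    (4; —)
    (4; 1)
    (4; 1,1)


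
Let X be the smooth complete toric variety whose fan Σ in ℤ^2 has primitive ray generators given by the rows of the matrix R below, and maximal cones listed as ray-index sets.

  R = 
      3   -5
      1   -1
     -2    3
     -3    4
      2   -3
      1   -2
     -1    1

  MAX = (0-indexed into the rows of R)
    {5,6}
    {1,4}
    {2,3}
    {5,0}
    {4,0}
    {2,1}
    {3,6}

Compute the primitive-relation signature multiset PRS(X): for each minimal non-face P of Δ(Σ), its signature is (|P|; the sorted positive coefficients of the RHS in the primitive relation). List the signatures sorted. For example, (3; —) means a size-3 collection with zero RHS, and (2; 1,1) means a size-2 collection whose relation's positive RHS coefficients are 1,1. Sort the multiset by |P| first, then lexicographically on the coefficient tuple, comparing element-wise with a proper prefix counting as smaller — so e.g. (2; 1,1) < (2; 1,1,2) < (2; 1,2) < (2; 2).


|primitive collections| = 14. Relations:

  • {1,6}:  v_{1} + v_{6} = 0  so sig = (2; —)
  • {2,4}:  v_{2} + v_{4} = 0  so sig = (2; —)
  • {0,2}:  v_{0} + v_{2} = v_{5}  so sig = (2; 1)
  • {1,3}:  v_{1} + v_{3} = v_{2}  so sig = (2; 1)
  • {1,5}:  v_{1} + v_{5} = v_{4}  so sig = (2; 1)
  • {2,5}:  v_{2} + v_{5} = v_{6}  so sig = (2; 1)
  • {2,6}:  v_{2} + v_{6} = v_{3}  so sig = (2; 1)
  • {3,4}:  v_{3} + v_{4} = v_{6}  so sig = (2; 1)
  • {4,5}:  v_{4} + v_{5} = v_{0}  so sig = (2; 1)
  • {4,6}:  v_{4} + v_{6} = v_{5}  so sig = (2; 1)
  • {0,3}:  v_{0} + v_{3} = v_{5} + v_{6}  so sig = (2; 1,1)
  • {0,1}:  v_{0} + v_{1} = 2·v_{4}  so sig = (2; 2)
  • {0,6}:  v_{0} + v_{6} = 2·v_{5}  so sig = (2; 2)
  • {3,5}:  v_{3} + v_{5} = 2·v_{6}  so sig = (2; 2)

so the primitive-relation signature multiset is
    (2; —)
    (2; —)
    (2; 1)
    (2; 1)
    (2; 1)
    (2; 1)
    (2; 1)
    (2; 1)
    (2; 1)
    (2; 1)
    (2; 1,1)
    (2; 2)
    (2; 2)
    (2; 2)


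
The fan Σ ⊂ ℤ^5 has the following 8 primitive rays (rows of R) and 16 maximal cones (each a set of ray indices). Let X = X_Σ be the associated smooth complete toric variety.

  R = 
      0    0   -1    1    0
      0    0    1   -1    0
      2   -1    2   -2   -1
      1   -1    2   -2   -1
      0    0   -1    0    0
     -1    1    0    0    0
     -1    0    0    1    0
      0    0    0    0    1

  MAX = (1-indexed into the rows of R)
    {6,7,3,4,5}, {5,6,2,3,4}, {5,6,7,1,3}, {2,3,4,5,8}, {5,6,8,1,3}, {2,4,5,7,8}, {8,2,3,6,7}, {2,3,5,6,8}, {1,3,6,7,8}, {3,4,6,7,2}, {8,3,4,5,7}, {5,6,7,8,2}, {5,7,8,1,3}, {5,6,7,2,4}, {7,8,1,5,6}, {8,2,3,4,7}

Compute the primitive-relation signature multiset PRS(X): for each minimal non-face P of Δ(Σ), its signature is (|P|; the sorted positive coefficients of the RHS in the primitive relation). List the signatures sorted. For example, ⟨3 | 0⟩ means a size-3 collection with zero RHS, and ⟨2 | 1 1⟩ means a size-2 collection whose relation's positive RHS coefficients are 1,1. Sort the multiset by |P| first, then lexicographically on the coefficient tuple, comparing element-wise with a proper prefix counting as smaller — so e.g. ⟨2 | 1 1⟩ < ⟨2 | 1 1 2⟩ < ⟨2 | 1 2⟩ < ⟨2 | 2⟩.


Primitive collections (5):

  {1,2}:  v_{1} + v_{2} = 0  ⇒ sig = ⟨2 | 0⟩
  {1,4}:  v_{1} + v_{4} = v_{3} + v_{5} + v_{7}  ⇒ sig = ⟨2 | 1 1 1⟩
  {4,6,8}:  v_{4} + v_{6} + v_{8} = 2·v_{2}  ⇒ sig = ⟨3 | 2⟩
  {2,3,5,7}:  v_{2} + v_{3} + v_{5} + v_{7} = v_{4}  ⇒ sig = ⟨4 | 1⟩
  {3,5,6,7,8}:  v_{3} + v_{5} + v_{6} + v_{7} + v_{8} = v_{2}  ⇒ sig = ⟨5 | 1⟩

so the primitive-relation signature multiset is
    ⟨2 | 0⟩
    ⟨2 | 1 1 1⟩
    ⟨3 | 2⟩
    ⟨4 | 1⟩
    ⟨5 | 1⟩


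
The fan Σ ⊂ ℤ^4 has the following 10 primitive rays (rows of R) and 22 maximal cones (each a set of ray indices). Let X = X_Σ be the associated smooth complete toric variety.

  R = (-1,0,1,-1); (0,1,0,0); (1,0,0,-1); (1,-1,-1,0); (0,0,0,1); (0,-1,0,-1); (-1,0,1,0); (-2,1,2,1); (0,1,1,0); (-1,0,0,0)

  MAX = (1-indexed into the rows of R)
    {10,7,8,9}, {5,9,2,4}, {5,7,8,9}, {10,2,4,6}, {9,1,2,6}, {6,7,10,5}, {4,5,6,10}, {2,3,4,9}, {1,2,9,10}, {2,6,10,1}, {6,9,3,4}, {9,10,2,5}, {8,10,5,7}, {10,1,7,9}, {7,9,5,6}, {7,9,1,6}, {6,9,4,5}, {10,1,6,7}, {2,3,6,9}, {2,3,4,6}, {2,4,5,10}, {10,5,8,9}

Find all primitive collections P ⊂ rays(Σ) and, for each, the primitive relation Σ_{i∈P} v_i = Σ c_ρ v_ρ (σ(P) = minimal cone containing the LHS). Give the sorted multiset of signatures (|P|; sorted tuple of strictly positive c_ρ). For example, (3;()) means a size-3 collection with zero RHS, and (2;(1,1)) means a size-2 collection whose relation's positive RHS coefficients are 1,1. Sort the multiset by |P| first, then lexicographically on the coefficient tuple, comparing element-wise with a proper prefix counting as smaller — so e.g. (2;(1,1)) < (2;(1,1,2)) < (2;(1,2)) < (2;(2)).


18 collections generate NE(X_Σ); each relation:

  P={1,4}:  v_{1} + v_{4} = v_{6}  so sig = (2;(1))
  P={1,5}:  v_{1} + v_{5} = v_{7}  so sig = (2;(1))
  P={2,7}:  v_{2} + v_{7} = v_{9} + v_{10}  so sig = (2;(1,1))
  P={3,5}:  v_{3} + v_{5} = v_{4} + v_{9}  so sig = (2;(1,1))
  P={3,7}:  v_{3} + v_{7} = v_{6} + v_{9}  so sig = (2;(1,1))
  P={3,8}:  v_{3} + v_{8} = v_{7} + v_{9}  so sig = (2;(1,1))
  P={3,10}:  v_{3} + v_{10} = v_{2} + v_{6}  so sig = (2;(1,1))
  P={4,7}:  v_{4} + v_{7} = v_{5} + v_{6}  so sig = (2;(1,1))
  P={4,8}:  v_{4} + v_{8} = v_{5} + v_{7}  so sig = (2;(1,1))
  P={1,3}:  v_{1} + v_{3} = v_{2} + 2·v_{6} + v_{9}  so sig = (2;(1,1,2))
  P={1,8}:  v_{1} + v_{8} = 2·v_{7} + v_{9} + v_{10}  so sig = (2;(1,1,2))
  P={2,8}:  v_{2} + v_{8} = v_{5} + 2·v_{9} + 2·v_{10}  so sig = (2;(1,2,2))
  P={6,8}:  v_{6} + v_{8} = 2·v_{7}  so sig = (2;(2))
  P={2,5,6}:  v_{2} + v_{5} + v_{6} = 0  so sig = (3;())
  P={4,9,10}:  v_{4} + v_{9} + v_{10} = 0  so sig = (3;())
  P={6,9,10}:  v_{6} + v_{9} + v_{10} = v_{1}  so sig = (3;(1))
  P={2,4,6,9}:  v_{2} + v_{4} + v_{6} + v_{9} = v_{3}  so sig = (4;(1))
  P={5,7,9,10}:  v_{5} + v_{7} + v_{9} + v_{10} = v_{8}  so sig = (4;(1))

Hence PRS(X_Σ) =
[(2;(1)), (2;(1)), (2;(1,1)), (2;(1,1)), (2;(1,1)), (2;(1,1)), (2;(1,1)), (2;(1,1)), (2;(1,1)), (2;(1,1,2)), (2;(1,1,2)), (2;(1,2,2)), (2;(2)), (3;()), (3;()), (3;(1)), (4;(1)), (4;(1))]


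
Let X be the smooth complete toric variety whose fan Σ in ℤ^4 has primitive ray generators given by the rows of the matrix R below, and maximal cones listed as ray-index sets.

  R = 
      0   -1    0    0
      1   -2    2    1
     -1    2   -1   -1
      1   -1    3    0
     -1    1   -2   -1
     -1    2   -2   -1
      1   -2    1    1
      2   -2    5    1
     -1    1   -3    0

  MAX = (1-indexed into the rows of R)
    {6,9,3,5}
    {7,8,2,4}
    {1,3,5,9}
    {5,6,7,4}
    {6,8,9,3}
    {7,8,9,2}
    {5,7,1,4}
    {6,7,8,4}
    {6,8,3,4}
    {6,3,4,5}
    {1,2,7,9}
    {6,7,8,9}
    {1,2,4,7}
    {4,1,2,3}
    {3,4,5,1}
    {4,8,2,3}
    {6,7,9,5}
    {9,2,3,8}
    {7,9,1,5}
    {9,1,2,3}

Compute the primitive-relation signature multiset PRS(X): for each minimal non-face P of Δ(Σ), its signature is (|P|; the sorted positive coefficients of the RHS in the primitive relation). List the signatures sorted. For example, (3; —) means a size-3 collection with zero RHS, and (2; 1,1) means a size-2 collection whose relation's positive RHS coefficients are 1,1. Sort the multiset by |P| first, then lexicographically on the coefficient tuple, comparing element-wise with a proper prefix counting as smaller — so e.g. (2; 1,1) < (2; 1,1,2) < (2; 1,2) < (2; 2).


7 minimal non-faces of Δ(Σ) (on 9 rays):

  • {2,6}:  v_{2} + v_{6} = 0  ⟹  sig = (2; —)
  • {3,7}:  v_{3} + v_{7} = 0  ⟹  sig = (2; —)
  • {4,9}:  v_{4} + v_{9} = 0  ⟹  sig = (2; —)
  • {1,6}:  v_{1} + v_{6} = v_{5}  ⟹  sig = (2; 1)
  • {2,5}:  v_{2} + v_{5} = v_{1}  ⟹  sig = (2; 1)
  • {5,8}:  v_{5} + v_{8} = v_{4}  ⟹  sig = (2; 1)
  • {1,8}:  v_{1} + v_{8} = v_{2} + v_{4}  ⟹  sig = (2; 1,1)

so the primitive-relation signature multiset is
    (2; —)
    (2; —)
    (2; —)
    (2; 1)
    (2; 1)
    (2; 1)
    (2; 1,1)


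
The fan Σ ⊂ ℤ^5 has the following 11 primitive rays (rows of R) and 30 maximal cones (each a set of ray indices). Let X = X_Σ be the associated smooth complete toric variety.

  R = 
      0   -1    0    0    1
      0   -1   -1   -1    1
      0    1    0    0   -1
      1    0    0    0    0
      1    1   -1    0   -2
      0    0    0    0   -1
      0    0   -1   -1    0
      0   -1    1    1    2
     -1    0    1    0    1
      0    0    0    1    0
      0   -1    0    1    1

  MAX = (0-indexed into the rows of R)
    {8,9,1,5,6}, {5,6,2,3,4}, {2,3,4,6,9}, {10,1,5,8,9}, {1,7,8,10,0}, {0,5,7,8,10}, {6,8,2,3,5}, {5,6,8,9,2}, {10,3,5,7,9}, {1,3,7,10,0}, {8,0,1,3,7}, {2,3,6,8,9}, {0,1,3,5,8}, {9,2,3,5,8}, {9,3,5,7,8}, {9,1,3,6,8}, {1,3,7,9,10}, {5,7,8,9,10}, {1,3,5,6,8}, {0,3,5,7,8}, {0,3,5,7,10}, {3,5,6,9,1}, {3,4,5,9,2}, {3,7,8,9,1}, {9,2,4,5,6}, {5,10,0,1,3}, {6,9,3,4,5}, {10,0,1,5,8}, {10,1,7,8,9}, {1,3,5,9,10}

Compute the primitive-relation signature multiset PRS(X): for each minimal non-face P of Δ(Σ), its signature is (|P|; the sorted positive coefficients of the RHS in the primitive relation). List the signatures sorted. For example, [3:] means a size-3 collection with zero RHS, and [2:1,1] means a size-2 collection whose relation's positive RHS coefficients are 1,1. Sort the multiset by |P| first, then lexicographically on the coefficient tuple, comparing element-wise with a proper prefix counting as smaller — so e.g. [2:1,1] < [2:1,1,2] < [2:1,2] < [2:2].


Minimal non-faces — 18 found among 11 rays, 30 max cones:

  P={0,2}:  v_{0} + v_{2} = 0  so sig = [2:]
  P={0,6}:  v_{0} + v_{6} = v_{1}  so sig = [2:1]
  P={0,9}:  v_{0} + v_{9} = v_{10}  so sig = [2:1]
  P={1,2}:  v_{1} + v_{2} = v_{6}  so sig = [2:1]
  P={2,10}:  v_{2} + v_{10} = v_{9}  so sig = [2:1]
  P={4,8}:  v_{4} + v_{8} = v_{2}  so sig = [2:1]
  P={4,7}:  v_{4} + v_{7} = v_{3} + v_{9}  so sig = [2:1,1]
  P={6,10}:  v_{6} + v_{10} = v_{1} + v_{9}  so sig = [2:1,1]
  P={2,7}:  v_{2} + v_{7} = v_{3} + v_{8} + v_{9}  so sig = [2:1,1,1]
  P={0,4}:  v_{0} + v_{4} = v_{3} + v_{5} + v_{6} + v_{9}  so sig = [2:1,1,1,1]
  P={6,7}:  v_{6} + v_{7} = v_{1} + v_{3} + v_{8} + v_{9}  so sig = [2:1,1,1,1]
  P={1,4}:  v_{1} + v_{4} = v_{3} + v_{5} + 2·v_{6} + v_{9}  so sig = [2:1,1,1,2]
  P={4,10}:  v_{4} + v_{10} = v_{3} + v_{5} + v_{6} + 2·v_{9}  so sig = [2:1,1,1,2]
  P={3,8,10}:  v_{3} + v_{8} + v_{10} = v_{7}  so sig = [3:1]
  P={1,5,7}:  v_{1} + v_{5} + v_{7} = 2·v_{0}  so sig = [3:2]
  P={3,5,6,8,9}:  v_{3} + v_{5} + v_{6} + v_{8} + v_{9} = 0  so sig = [5:]
  P={1,3,5,8,9}:  v_{1} + v_{3} + v_{5} + v_{8} + v_{9} = v_{0}  so sig = [5:1]
  P={2,3,5,6,9}:  v_{2} + v_{3} + v_{5} + v_{6} + v_{9} = v_{4}  so sig = [5:1]

Hence PRS(X_Σ) =
    |P|=2: 13 collections, coeffs (), (1), (1), (1), (1), (1), (1,1), (1,1), (1,1,1), (1,1,1,1), (1,1,1,1), (1,1,1,2), (1,1,1,2)
    |P|=3: 2 collections, coeffs (1), (2)
    |P|=5: 3 collections, coeffs (), (1), (1)


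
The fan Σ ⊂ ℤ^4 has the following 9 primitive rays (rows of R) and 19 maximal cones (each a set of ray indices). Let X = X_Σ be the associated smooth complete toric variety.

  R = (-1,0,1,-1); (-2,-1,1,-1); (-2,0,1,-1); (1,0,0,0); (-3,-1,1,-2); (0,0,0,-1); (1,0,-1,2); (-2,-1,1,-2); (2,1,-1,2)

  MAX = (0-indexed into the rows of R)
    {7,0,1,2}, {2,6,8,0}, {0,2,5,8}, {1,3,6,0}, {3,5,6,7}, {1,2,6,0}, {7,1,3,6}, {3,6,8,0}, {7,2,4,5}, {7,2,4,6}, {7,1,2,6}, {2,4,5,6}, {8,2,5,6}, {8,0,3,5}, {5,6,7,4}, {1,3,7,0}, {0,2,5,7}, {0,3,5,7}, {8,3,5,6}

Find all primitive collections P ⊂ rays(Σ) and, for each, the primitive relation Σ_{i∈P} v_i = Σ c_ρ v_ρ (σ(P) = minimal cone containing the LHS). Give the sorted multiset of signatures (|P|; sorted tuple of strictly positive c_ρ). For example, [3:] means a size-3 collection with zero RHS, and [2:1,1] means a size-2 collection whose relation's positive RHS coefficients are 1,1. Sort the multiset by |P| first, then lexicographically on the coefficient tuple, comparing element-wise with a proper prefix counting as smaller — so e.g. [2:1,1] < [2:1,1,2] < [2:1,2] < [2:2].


Minimal non-faces — 11 found among 9 rays, 19 max cones:

  P = {7,8}:  v_{7} + v_{8} = 0  so sig = [2:]
  P = {1,5}:  v_{1} + v_{5} = v_{7}  so sig = [2:1]
  P = {2,3}:  v_{2} + v_{3} = v_{0}  so sig = [2:1]
  P = {3,4}:  v_{3} + v_{4} = v_{7}  so sig = [2:1]
  P = {0,4}:  v_{0} + v_{4} = v_{2} + v_{7}  so sig = [2:1,1]
  P = {1,8}:  v_{1} + v_{8} = v_{0} + v_{6}  so sig = [2:1,1]
  P = {4,8}:  v_{4} + v_{8} = v_{2} + v_{5} + v_{6}  so sig = [2:1,1,1]
  P = {1,4}:  v_{1} + v_{4} = v_{2} + v_{6} + 2·v_{7}  so sig = [2:1,1,2]
  P = {0,5,6}:  v_{0} + v_{5} + v_{6} = 0  so sig = [3:]
  P = {0,6,7}:  v_{0} + v_{6} + v_{7} = v_{1}  so sig = [3:1]
  P = {2,5,6,7}:  v_{2} + v_{5} + v_{6} + v_{7} = v_{4}  so sig = [4:1]

Sorted signature multiset PRS(X):
    [2:]
    [2:1]
    [2:1]
    [2:1]
    [2:1,1]
    [2:1,1]
    [2:1,1,1]
    [2:1,1,2]
    [3:]
    [3:1]
    [4:1]


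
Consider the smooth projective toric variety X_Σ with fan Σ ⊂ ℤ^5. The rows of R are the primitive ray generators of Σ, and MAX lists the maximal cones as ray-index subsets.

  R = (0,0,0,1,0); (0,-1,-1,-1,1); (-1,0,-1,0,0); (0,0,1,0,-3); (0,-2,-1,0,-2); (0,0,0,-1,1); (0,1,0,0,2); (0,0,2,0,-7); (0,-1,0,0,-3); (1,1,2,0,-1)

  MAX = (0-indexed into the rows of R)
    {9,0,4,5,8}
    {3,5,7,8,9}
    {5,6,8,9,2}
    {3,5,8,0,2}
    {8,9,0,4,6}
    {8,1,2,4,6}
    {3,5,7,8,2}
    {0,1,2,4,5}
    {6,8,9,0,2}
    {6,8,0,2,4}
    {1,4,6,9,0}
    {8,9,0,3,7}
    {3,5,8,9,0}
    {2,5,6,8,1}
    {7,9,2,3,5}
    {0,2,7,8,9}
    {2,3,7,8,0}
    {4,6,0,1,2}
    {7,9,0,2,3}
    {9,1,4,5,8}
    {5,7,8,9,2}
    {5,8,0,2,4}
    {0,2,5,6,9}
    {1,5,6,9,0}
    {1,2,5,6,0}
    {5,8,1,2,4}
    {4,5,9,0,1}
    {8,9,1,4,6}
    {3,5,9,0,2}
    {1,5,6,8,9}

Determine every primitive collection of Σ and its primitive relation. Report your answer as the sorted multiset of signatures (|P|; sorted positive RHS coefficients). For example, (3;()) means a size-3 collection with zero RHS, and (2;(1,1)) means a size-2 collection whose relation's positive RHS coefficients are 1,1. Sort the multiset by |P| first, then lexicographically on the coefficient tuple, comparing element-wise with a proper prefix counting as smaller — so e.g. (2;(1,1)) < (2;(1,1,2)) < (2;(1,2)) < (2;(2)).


Δ(Σ) — 10 vertices, 14 min non-faces:

  • {1,3}:  v_{1} + v_{3} = v_{5} + v_{8}  ⟹  sig = (2;(1,1))
  • {3,6}:  v_{3} + v_{6} = v_{2} + v_{9}  ⟹  sig = (2;(1,1))
  • {1,7}:  v_{1} + v_{7} = v_{2} + v_{5} + 2·v_{8} + v_{9}  ⟹  sig = (2;(1,1,1,2))
  • {3,4}:  v_{3} + v_{4} = v_{0} + v_{5} + 2·v_{8}  ⟹  sig = (2;(1,1,2))
  • {4,7}:  v_{4} + v_{7} = v_{3} + 2·v_{8}  ⟹  sig = (2;(1,2))
  • {6,7}:  v_{6} + v_{7} = 2·v_{2} + v_{8} + 2·v_{9}  ⟹  sig = (2;(1,2,2))
  • {0,1,8}:  v_{0} + v_{1} + v_{8} = v_{4}  ⟹  sig = (3;(1))
  • {2,4,9}:  v_{2} + v_{4} + v_{9} = v_{8}  ⟹  sig = (3;(1))
  • {4,5,6}:  v_{4} + v_{5} + v_{6} = v_{1}  ⟹  sig = (3;(1))
  • {1,2,9}:  v_{1} + v_{2} + v_{9} = v_{5} + v_{6} + v_{8}  ⟹  sig = (3;(1,1,1))
  • {0,5,7}:  v_{0} + v_{5} + v_{7} = 2·v_{3}  ⟹  sig = (3;(2))
  • {0,5,6,8}:  v_{0} + v_{5} + v_{6} + v_{8} = 0  ⟹  sig = (4;())
  • {2,3,8,9}:  v_{2} + v_{3} + v_{8} + v_{9} = v_{7}  ⟹  sig = (4;(1))
  • {0,2,5,8,9}:  v_{0} + v_{2} + v_{5} + v_{8} + v_{9} = v_{3}  ⟹  sig = (5;(1))

Sorted signature multiset PRS(X):
{ (2;(1,1)) ×2,  (2;(1,1,1,2)),  (2;(1,1,2)),  (2;(1,2)),  (2;(1,2,2)),  (3;(1)) ×3,  (3;(1,1,1)),  (3;(2)),  (4;()),  (4;(1)),  (5;(1)) }


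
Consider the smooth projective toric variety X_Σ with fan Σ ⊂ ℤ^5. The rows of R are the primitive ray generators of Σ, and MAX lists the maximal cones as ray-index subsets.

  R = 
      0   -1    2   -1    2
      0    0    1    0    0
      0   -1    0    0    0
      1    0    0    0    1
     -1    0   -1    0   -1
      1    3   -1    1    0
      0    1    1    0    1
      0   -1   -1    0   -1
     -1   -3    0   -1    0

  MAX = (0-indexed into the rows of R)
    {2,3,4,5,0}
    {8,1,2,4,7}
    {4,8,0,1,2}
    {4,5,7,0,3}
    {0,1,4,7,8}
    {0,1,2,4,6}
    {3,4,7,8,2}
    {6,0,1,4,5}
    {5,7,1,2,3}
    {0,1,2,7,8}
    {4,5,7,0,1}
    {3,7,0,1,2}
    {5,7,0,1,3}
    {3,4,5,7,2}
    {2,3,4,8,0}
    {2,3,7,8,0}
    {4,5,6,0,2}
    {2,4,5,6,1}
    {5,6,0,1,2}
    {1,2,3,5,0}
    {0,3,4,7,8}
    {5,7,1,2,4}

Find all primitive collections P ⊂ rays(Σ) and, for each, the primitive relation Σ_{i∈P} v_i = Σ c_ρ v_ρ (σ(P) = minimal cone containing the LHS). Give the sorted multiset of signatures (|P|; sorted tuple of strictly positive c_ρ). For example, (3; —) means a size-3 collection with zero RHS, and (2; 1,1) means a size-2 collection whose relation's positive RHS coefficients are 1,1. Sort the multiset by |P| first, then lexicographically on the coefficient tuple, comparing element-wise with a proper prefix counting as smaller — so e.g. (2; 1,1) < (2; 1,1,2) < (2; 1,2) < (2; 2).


Minimal non-faces — 9 found among 9 rays, 22 max cones:

  P = {6,7}:  v_{6} + v_{7} = 0  so sig = (2; —)
  P = {5,8}:  v_{5} + v_{8} = v_{3} + v_{4}  so sig = (2; 1,1)
  P = {3,6}:  v_{3} + v_{6} = v_{0} + v_{2} + v_{5}  so sig = (2; 1,1,1)
  P = {6,8}:  v_{6} + v_{8} = v_{0} + v_{2} + v_{4}  so sig = (2; 1,1,1)
  P = {1,3,4}:  v_{1} + v_{3} + v_{4} = 0  so sig = (3; —)
  P = {1,3,8}:  v_{1} + v_{3} + v_{8} = v_{0} + v_{2} + v_{7}  so sig = (3; 1,1,1)
  P = {0,2,4,7}:  v_{0} + v_{2} + v_{4} + v_{7} = v_{8}  so sig = (4; 1)
  P = {0,2,5,7}:  v_{0} + v_{2} + v_{5} + v_{7} = v_{3}  so sig = (4; 1)
  P = {0,1,2,4,5}:  v_{0} + v_{1} + v_{2} + v_{4} + v_{5} = v_{6}  so sig = (5; 1)

Hence PRS(X_Σ) =
[(2; —), (2; 1,1), (2; 1,1,1), (2; 1,1,1), (3; —), (3; 1,1,1), (4; 1), (4; 1), (5; 1)]


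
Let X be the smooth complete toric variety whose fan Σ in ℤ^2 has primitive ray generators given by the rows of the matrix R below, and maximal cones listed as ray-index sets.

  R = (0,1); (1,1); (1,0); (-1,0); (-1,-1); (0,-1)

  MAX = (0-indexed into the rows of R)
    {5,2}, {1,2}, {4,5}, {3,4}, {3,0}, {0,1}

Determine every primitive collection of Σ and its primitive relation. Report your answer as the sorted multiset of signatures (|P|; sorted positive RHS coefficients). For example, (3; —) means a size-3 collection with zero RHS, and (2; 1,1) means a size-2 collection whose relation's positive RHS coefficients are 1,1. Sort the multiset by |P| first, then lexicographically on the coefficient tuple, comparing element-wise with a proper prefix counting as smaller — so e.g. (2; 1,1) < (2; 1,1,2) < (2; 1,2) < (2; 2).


Minimal non-faces — 9 found among 6 rays, 6 max cones:

  {0,5}:  v_{0} + v_{5} = 0  so sig = (2; —)
  {1,4}:  v_{1} + v_{4} = 0  so sig = (2; —)
  {2,3}:  v_{2} + v_{3} = 0  so sig = (2; —)
  {0,2}:  v_{0} + v_{2} = v_{1}  so sig = (2; 1)
  {0,4}:  v_{0} + v_{4} = v_{3}  so sig = (2; 1)
  {1,3}:  v_{1} + v_{3} = v_{0}  so sig = (2; 1)
  {1,5}:  v_{1} + v_{5} = v_{2}  so sig = (2; 1)
  {2,4}:  v_{2} + v_{4} = v_{5}  so sig = (2; 1)
  {3,5}:  v_{3} + v_{5} = v_{4}  so sig = (2; 1)

so the primitive-relation signature multiset is
    |P|=2: 9 collections, coeffs (), (), (), (1), (1), (1), (1), (1), (1)


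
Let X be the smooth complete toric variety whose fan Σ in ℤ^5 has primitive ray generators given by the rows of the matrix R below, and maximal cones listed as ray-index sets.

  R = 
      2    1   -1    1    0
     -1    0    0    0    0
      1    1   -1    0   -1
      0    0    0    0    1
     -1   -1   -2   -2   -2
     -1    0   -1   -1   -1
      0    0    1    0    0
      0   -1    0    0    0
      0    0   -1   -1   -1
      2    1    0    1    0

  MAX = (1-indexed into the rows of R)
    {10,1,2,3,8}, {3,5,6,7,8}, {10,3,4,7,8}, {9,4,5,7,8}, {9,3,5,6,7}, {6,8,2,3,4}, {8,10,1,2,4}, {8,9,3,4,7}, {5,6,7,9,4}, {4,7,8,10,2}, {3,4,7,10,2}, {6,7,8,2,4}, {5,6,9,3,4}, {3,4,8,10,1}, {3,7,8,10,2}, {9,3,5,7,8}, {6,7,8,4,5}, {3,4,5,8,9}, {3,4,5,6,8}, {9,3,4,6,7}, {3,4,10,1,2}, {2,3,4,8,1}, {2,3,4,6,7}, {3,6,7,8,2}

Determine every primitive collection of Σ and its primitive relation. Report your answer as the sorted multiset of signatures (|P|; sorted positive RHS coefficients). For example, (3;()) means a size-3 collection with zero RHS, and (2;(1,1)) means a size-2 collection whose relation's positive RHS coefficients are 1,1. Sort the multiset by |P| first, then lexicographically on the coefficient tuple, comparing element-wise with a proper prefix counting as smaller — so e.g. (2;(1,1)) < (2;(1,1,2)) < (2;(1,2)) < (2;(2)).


Minimal non-faces — 14 found among 10 rays, 24 max cones:

  P = {1,7}:  v_{1} + v_{7} = v_{10}  →  sig = (2;(1))
  P = {2,9}:  v_{2} + v_{9} = v_{6}  →  sig = (2;(1))
  P = {6,10}:  v_{6} + v_{10} = v_{3}  →  sig = (2;(1))
  P = {5,10}:  v_{5} + v_{10} = v_{3} + v_{8} + v_{9}  →  sig = (2;(1,1,1))
  P = {1,6}:  v_{1} + v_{6} = v_{2} + 2·v_{3} + v_{4} + v_{8}  →  sig = (2;(1,1,1,2))
  P = {9,10}:  v_{9} + v_{10} = 2·v_{3} + v_{4} + v_{7} + v_{8}  →  sig = (2;(1,1,1,2))
  P = {1,9}:  v_{1} + v_{9} = 2·v_{3} + v_{4} + v_{8}  →  sig = (2;(1,1,2))
  P = {1,5}:  v_{1} + v_{5} = 2·v_{3} + v_{4} + v_{6} + 2·v_{8}  →  sig = (2;(1,1,2,2))
  P = {2,5}:  v_{2} + v_{5} = 2·v_{6} + v_{8}  →  sig = (2;(1,2))
  P = {6,8,9}:  v_{6} + v_{8} + v_{9} = v_{5}  →  sig = (3;(1))
  P = {3,4,5,7}:  v_{3} + v_{4} + v_{5} + v_{7} = 2·v_{9}  →  sig = (4;(2))
  P = {2,3,4,7,8}:  v_{2} + v_{3} + v_{4} + v_{7} + v_{8} = 0  →  sig = (5;())
  P = {2,3,4,8,10}:  v_{2} + v_{3} + v_{4} + v_{8} + v_{10} = v_{1}  →  sig = (5;(1))
  P = {3,4,6,7,8}:  v_{3} + v_{4} + v_{6} + v_{7} + v_{8} = v_{9}  →  sig = (5;(1))

Sorted signature multiset PRS(X):
{ (2;(1)) ×3,  (2;(1,1,1)),  (2;(1,1,1,2)) ×2,  (2;(1,1,2)),  (2;(1,1,2,2)),  (2;(1,2)),  (3;(1)),  (4;(2)),  (5;()),  (5;(1)) ×2 }


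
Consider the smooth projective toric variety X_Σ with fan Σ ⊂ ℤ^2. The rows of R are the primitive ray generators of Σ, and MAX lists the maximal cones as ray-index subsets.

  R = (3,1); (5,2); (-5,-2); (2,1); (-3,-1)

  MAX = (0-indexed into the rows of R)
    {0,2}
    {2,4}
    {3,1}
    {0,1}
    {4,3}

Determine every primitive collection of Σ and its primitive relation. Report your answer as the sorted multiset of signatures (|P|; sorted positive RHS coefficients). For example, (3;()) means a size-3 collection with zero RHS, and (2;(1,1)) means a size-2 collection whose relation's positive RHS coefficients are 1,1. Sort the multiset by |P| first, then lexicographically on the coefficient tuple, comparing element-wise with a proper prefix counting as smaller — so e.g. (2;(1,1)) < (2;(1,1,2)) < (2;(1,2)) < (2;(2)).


The 5 primitive collections of Σ (r=5, n=2):

  • {0,4}:  v_{0} + v_{4} = 0  ⟹  sig = (2;())
  • {1,2}:  v_{1} + v_{2} = 0  ⟹  sig = (2;())
  • {0,3}:  v_{0} + v_{3} = v_{1}  ⟹  sig = (2;(1))
  • {1,4}:  v_{1} + v_{4} = v_{3}  ⟹  sig = (2;(1))
  • {2,3}:  v_{2} + v_{3} = v_{4}  ⟹  sig = (2;(1))

Signatures (|P|; sorted positive RHS coefficients), sorted:
[(2;()), (2;()), (2;(1)), (2;(1)), (2;(1))]


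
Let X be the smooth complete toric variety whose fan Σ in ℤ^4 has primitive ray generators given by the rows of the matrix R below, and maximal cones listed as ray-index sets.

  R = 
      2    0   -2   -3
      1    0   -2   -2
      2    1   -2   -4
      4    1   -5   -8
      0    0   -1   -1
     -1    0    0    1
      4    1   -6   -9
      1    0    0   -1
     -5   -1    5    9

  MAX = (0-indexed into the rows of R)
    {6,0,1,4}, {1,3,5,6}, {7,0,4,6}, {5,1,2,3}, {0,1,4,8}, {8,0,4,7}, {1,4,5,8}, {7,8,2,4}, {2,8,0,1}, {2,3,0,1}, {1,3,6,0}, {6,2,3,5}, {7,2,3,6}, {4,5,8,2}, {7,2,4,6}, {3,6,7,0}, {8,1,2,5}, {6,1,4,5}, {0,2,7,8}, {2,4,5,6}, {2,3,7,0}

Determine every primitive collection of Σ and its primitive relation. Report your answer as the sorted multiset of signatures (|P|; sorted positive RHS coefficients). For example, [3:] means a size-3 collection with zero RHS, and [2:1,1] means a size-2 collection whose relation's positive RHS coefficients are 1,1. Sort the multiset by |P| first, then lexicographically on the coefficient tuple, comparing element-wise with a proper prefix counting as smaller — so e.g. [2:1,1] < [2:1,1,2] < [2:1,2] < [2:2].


Σ has 10 primitive collections:

  • {5,7}:  v_{5} + v_{7} = 0  ⇒ sig = [2:]
  • {0,5}:  v_{0} + v_{5} = v_{1}  ⇒ sig = [2:1]
  • {1,7}:  v_{1} + v_{7} = v_{0}  ⇒ sig = [2:1]
  • {3,4}:  v_{3} + v_{4} = v_{6}  ⇒ sig = [2:1]
  • {3,8}:  v_{3} + v_{8} = v_{5}  ⇒ sig = [2:1]
  • {6,8}:  v_{6} + v_{8} = v_{4} + v_{5}  ⇒ sig = [2:1,1]
  • {0,2,4}:  v_{0} + v_{2} + v_{4} = v_{3}  ⇒ sig = [3:1]
  • {1,2,4}:  v_{1} + v_{2} + v_{4} = v_{3} + v_{5}  ⇒ sig = [3:1,1]
  • {1,2,6}:  v_{1} + v_{2} + v_{6} = 2·v_{3} + v_{5}  ⇒ sig = [3:1,2]
  • {0,2,6}:  v_{0} + v_{2} + v_{6} = 2·v_{3}  ⇒ sig = [3:2]

Sorted signature multiset PRS(X):
    |P|=2: 6 collections, coeffs (), (1), (1), (1), (1), (1,1)
    |P|=3: 4 collections, coeffs (1), (1,1), (1,2), (2)
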